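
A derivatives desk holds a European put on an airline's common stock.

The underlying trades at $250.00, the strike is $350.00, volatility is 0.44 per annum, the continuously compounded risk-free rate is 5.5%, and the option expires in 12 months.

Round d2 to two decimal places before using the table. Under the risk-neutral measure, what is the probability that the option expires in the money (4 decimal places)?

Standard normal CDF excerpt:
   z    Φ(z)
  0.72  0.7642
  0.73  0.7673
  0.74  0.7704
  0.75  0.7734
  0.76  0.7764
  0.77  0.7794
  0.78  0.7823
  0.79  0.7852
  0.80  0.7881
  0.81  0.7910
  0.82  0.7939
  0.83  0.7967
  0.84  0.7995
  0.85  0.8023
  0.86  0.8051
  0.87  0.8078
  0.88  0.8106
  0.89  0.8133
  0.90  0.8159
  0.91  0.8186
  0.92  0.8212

σ√T = 0.44 × 1.0000 = 0.4400
d₁ = [ln(250/350) + (0.055 + ½·0.44²)·1] / (σ√T) = (-0.3365 + 0.1518) / 0.4400 = -0.4197 ⇒ -0.42
d₂ = -0.4197 − 0.4400 = -0.8597 ⇒ -0.86
Pr(exercise) under Q = N(−d₂) = N(0.86) = 0.8051

0.8051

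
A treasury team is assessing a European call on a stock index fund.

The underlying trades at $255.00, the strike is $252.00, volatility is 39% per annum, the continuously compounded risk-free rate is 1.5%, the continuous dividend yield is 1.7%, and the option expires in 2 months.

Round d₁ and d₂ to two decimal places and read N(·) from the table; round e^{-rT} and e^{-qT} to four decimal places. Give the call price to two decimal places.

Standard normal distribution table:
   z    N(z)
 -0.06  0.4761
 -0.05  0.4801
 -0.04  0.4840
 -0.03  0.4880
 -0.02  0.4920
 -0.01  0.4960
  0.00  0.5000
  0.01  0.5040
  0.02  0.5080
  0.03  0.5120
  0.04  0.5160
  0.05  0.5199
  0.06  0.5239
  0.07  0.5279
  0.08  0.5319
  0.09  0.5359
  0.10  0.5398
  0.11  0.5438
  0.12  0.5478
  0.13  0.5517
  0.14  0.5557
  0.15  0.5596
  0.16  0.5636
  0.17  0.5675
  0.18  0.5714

$17.62

σ√T = 0.39 × 0.4082 = 0.1592
d₁ = [ln(255/252) + (0.015 − 0.017 + 0.39²/2)·0.1667] / 0.1592 = [0.0118 + 0.0123] / 0.1592 = 0.1518 which rounds to 0.15
d₂ = d₁ − σ√T = 0.1518 − 0.1592 = -0.0074 which rounds to -0.01
e^(−qT) = e^(−0.017·0.1667) = 0.9972;  e^(−rT) = e^(−0.015·0.1667) = 0.9975
N(d₁) = N(0.15) = 0.5596;  N(d₂) = N(-0.01) = 0.4960
C = 255·0.9972·0.5596 − 252·0.9975·0.4960 = 142.2984 − 124.6795 = 17.6189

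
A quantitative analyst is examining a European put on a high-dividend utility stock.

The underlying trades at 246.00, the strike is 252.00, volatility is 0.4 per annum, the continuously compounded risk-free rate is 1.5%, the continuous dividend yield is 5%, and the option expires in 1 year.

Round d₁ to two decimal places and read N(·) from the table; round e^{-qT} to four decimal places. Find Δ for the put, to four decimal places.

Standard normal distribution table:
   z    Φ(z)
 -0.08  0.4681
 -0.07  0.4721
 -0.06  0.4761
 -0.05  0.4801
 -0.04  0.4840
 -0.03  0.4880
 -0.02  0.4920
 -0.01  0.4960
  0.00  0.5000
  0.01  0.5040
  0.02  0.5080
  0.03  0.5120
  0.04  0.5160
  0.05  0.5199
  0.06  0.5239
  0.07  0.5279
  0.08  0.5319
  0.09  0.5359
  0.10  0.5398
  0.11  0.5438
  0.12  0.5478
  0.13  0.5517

T = 1;  σ√T = 0.4000
d₁ = [ln(246/252) + (0.015 − 0.05 + ½·0.4²)·1] / (σ√T) = (-0.0241 + 0.0450) / 0.4000 = 0.0523 → 0.05
N(d₁) = N(0.05) = 0.5199
Δ_put = e^(−qT)·(N(d₁) − 1) = 0.9512·(0.5199 − 1) = -0.4567

-0.4567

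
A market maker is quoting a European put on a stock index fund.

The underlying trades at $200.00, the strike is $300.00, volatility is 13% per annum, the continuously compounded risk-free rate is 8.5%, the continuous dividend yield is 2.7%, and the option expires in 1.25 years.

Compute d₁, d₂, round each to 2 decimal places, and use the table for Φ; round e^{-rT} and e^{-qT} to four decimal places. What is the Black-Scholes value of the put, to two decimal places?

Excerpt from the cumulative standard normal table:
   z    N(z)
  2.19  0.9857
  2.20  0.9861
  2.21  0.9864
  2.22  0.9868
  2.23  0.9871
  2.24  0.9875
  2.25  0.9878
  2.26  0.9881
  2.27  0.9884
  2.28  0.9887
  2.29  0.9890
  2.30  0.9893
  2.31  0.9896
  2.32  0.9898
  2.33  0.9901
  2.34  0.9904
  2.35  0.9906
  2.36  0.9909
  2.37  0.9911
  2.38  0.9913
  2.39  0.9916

σ√T = 0.13 × 1.1180 = 0.1453
ln(S/K) + (r − q + σ²/2)T = ln(200/300) + (0.085 − 0.027 + 0.13²/2)·1.25 = -0.4055 + 0.0831 = -0.3224
d₁ = -0.3224 / 0.1453 = -2.2182 which rounds to -2.22
d₂ = d₁ − σ√T = -2.2182 − 0.1453 = -2.3635 which rounds to -2.36
e^(−qT) = e^(−0.027·1.25) = 0.9668;  e^(−rT) = e^(−0.085·1.25) = 0.8992
N(−d₂) = N(2.36) = 0.9909;  N(−d₁) = N(2.22) = 0.9868
P = 300·0.8992·0.9909 − 200·0.9668·0.9868 = 267.3052 − 190.8076 = 76.4975

$76.50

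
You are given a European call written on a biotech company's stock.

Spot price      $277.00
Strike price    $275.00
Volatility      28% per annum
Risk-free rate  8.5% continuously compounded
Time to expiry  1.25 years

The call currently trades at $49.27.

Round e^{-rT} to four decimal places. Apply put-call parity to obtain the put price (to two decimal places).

$19.55

exp(−rT) = exp(−0.085·1.25) = 0.8992
Put-call parity: C − P = S − K·e^(−rT) = 277 − 275·0.8992 = 277 − 247.2800 = 29.7200
P = C − (C − P) = 49.27 − (29.7200) = 19.5500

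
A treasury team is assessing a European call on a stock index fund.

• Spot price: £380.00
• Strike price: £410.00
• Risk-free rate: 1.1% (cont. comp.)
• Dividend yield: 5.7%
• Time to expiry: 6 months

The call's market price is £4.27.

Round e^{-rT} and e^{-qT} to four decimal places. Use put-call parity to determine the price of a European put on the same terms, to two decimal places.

£42.69

exp(−qT) = exp(−0.057·0.5) = 0.9719;  exp(−rT) = exp(−0.011·0.5) = 0.9945
Put-call parity: C − P = S·e^(−qT) − K·e^(−rT) = 380·0.9719 − 410·0.9945 = 369.3220 − 407.7450 = -38.4230
P = C − (C − P) = 4.27 − (-38.4230) = 42.6930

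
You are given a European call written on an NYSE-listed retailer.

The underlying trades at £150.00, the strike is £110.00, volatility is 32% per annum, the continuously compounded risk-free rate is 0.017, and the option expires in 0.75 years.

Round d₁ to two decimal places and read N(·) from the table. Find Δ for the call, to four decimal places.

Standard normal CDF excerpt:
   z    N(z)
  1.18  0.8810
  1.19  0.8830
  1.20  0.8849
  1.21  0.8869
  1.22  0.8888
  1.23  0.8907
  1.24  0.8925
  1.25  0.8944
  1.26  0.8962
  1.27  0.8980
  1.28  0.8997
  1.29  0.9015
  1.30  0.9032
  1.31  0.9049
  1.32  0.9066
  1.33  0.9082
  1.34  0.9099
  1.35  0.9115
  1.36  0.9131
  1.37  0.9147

0.9032

σ√T = 0.32 × 0.8660 = 0.2771
d₁ = [ln(150/110) + (0.017 + ½·0.32²)·0.75] / (σ√T) = (0.3102 + 0.0512) / 0.2771 = 1.3037 → 1.30
N(d₁) = N(1.30) = 0.9032
Δ_call = N(d₁) = 0.9032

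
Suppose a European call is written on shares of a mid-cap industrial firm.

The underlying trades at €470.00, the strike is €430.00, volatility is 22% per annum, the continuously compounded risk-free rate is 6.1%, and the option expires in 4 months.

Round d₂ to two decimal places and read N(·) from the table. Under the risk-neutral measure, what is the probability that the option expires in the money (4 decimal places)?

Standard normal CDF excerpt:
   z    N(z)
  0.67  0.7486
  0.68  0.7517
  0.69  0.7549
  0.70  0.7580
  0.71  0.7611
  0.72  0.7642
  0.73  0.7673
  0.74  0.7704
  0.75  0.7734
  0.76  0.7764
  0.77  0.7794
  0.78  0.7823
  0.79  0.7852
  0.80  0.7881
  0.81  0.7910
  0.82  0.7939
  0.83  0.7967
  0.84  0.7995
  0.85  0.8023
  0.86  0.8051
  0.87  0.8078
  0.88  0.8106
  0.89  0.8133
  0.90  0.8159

T = 0.3333;  σ√T = 0.1270
ln(S/K) + (r + σ²/2)T = ln(470/430) + (0.061 + 0.22²/2)·0.3333 = 0.0889 + 0.0284 = 0.1173
d₁ = 0.1173 / 0.1270 = 0.9239 → 0.92
d₂ = d₁ − σ√T = 0.9239 − 0.1270 = 0.7969 → 0.80
Pr(exercise) under Q = N(d₂) = 0.7881

0.7881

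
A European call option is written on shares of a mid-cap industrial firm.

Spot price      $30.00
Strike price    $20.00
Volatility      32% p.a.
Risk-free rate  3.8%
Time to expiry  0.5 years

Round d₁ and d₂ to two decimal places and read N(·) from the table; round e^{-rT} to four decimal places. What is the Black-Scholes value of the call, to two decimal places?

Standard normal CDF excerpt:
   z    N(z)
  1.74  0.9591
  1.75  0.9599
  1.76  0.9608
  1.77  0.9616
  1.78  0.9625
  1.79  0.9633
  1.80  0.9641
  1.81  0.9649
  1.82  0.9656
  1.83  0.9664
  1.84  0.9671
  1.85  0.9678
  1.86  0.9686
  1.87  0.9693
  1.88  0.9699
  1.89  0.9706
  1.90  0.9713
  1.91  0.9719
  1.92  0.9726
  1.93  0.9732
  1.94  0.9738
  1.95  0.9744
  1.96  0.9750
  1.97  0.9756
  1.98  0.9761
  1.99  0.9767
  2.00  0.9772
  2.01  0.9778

$10.45

σ√T = 0.32 × 0.7071 = 0.2263
ln(S/K) + (r + σ²/2)T = ln(30/20) + (0.038 + 0.32²/2)·0.5 = 0.4055 + 0.0446 = 0.4501
d₁ = 0.4501 / 0.2263 = 1.9890 ≈ 1.99
d₂ = d₁ − σ√T = 1.9890 − 0.2263 = 1.7628 ≈ 1.76
e^(−rT) = e^(−0.038·0.5) = 0.9812
N(d₁) = N(1.99) = 0.9767;  N(d₂) = N(1.76) = 0.9608
C = 30·0.9767 − 20·0.9812·0.9608 = 29.3010 − 18.8547 = 10.4463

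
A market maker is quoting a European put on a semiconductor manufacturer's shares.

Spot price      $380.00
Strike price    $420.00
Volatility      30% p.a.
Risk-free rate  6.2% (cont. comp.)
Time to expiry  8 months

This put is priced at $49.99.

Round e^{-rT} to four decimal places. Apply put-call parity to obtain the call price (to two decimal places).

e^(−rT) = e^(−0.062·0.6667) = 0.9595
Put-call parity: C − P = S − K·e^(−rT) = 380 − 420·0.9595 = 380 − 402.9900 = -22.9900
C = P + (C − P) = 49.99 + (-22.9900) = 27.0000

$27.00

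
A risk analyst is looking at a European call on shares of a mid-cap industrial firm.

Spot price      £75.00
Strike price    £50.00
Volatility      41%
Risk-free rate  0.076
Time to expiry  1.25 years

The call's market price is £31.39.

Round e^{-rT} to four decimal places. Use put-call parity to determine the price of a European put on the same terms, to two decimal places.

e^(−rT) = e^(−0.076·1.25) = 0.9094
Put-call parity: C − P = S − K·e^(−rT) = 75 − 50·0.9094 = 75 − 45.4700 = 29.5300
P = C − (C − P) = 31.39 − (29.5300) = 1.8600

£1.86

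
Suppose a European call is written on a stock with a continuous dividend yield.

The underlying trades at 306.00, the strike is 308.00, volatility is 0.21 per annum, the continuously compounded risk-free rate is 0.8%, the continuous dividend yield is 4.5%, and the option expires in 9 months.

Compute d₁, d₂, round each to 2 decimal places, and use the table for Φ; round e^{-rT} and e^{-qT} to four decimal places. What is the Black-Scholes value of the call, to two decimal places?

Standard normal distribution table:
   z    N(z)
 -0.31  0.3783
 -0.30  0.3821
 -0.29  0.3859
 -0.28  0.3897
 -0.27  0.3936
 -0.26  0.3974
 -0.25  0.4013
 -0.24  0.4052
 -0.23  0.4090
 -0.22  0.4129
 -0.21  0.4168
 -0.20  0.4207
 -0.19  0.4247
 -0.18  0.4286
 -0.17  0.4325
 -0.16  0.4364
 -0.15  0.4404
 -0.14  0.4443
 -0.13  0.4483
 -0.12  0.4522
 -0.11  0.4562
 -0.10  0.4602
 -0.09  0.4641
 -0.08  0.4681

σ√T = 0.21 × 0.8660 = 0.1819
d₁ = [ln(306/308) + (0.008 − 0.045 + 0.21²/2)·0.75] / 0.1819 = [-0.0065 − 0.0112] / 0.1819 = -0.0975 which rounds to -0.10
d₂ = d₁ − σ√T = -0.0975 − 0.1819 = -0.2793 which rounds to -0.28
exp(−qT) = exp(−0.045·0.75) = 0.9668;  exp(−rT) = exp(−0.008·0.75) = 0.9940
N(d₁) = N(-0.10) = 0.4602;  N(d₂) = N(-0.28) = 0.3897
C = 306·0.9668·0.4602 − 308·0.9940·0.3897 = 136.1459 − 119.3074 = 16.8385

16.84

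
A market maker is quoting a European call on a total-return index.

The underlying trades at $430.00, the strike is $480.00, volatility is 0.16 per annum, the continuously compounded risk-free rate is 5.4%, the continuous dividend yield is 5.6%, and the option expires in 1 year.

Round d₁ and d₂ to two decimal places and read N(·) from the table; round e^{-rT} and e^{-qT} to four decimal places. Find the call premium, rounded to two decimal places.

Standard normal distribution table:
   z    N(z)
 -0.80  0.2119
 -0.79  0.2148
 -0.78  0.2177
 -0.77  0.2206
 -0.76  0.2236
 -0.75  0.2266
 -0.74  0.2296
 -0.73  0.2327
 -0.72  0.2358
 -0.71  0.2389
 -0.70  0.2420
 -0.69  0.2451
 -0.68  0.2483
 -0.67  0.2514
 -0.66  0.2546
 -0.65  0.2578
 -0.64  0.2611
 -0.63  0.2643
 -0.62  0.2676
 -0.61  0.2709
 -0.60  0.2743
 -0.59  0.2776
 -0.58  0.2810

T = 1;  σ√T = 0.1600
d₁ = [ln(430/480) + (0.054 − 0.056 + 0.16²/2)·1] / 0.1600 = [-0.1100 + 0.0108] / 0.1600 = -0.6200 ⇒ -0.62
d₂ = d₁ − σ√T = -0.6200 − 0.1600 = -0.7800 ⇒ -0.78
e^(−qT) = e^(−0.056·1) = 0.9455;  e^(−rT) = e^(−0.054·1) = 0.9474
C = 430·0.9455·N(-0.62) − 480·0.9474·N(-0.78) = 430·0.9455·0.2676 − 480·0.9474·0.2177 = 108.7968 − 98.9995 = 9.7973

$9.80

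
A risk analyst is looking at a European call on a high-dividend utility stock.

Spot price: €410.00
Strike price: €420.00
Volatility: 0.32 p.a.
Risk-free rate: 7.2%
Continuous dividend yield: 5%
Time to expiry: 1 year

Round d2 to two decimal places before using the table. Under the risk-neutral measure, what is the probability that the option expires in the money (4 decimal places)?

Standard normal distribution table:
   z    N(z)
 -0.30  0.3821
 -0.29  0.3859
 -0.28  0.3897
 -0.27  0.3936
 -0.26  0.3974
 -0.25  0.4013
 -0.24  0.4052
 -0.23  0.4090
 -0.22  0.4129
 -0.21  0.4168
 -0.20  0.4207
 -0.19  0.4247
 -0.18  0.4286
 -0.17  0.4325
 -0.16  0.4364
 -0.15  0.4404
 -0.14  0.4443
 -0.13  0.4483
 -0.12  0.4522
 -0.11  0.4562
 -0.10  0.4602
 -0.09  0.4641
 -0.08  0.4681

σ√T = 0.32·√1 = 0.3200
ln(S/K) + (r − q + σ²/2)T = ln(410/420) + (0.072 − 0.05 + 0.32²/2)·1 = -0.0241 + 0.0732 = 0.0491
d₁ = 0.0491 / 0.3200 = 0.1534 ≈ 0.15
d₂ = d₁ − σ√T = 0.1534 − 0.3200 = -0.1666 ≈ -0.17
Risk-neutral Pr[S_T > K] = N(d₂) = N(-0.17) = 0.4325

0.4325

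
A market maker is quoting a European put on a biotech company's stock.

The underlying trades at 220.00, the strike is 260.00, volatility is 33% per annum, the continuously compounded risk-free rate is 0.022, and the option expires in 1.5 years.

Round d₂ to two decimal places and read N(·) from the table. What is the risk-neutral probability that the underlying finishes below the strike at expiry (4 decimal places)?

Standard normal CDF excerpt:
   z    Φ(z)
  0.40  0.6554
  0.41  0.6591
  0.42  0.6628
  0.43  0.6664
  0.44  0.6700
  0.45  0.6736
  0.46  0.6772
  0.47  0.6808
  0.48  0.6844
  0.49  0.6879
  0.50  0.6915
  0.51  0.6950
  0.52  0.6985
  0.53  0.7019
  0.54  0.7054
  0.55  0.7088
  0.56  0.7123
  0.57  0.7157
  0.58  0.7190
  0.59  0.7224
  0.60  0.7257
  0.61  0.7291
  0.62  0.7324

T = 1.5;  σ√T = 0.4042
d₁ = [ln(220/260) + (0.022 + 0.33²/2)·1.5] / 0.4042 = [-0.1671 + 0.1147] / 0.4042 = -0.1296 which rounds to -0.13
d₂ = d₁ − σ√T = -0.1296 − 0.4042 = -0.5338 which rounds to -0.53
Risk-neutral Pr[S_T < K] = N(−d₂) = N(0.53) = 0.7019

0.7019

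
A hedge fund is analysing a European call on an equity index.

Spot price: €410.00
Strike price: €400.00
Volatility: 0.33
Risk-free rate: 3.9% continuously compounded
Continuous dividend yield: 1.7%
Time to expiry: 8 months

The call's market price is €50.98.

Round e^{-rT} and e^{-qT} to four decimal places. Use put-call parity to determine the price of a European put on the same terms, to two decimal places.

e^(−qT) = e^(−0.017·0.6667) = 0.9887;  e^(−rT) = e^(−0.039·0.6667) = 0.9743
Put-call parity: C − P = S·e^(−qT) − K·e^(−rT) = 410·0.9887 − 400·0.9743 = 405.3670 − 389.7200 = 15.6470
P = C − (C − P) = 50.98 − (15.6470) = 35.3330

€35.33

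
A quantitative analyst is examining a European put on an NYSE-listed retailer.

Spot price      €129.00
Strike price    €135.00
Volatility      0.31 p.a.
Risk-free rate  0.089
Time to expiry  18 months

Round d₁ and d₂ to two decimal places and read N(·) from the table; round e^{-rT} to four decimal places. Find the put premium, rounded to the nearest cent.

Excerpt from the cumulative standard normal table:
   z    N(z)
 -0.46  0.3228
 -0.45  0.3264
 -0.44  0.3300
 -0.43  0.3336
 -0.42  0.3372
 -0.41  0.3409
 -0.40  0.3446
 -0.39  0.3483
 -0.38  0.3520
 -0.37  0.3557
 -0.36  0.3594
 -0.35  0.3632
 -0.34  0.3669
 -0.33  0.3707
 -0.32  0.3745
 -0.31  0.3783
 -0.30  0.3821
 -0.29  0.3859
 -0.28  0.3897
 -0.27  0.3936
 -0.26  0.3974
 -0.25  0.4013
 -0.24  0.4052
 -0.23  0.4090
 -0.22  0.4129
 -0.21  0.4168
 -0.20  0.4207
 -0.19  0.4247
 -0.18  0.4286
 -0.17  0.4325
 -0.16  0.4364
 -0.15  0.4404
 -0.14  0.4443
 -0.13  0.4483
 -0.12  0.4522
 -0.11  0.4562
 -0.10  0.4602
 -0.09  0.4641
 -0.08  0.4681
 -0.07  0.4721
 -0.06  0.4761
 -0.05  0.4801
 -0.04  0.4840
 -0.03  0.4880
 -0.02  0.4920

€13.67

T = 1.5;  σ√T = 0.3797
ln(S/K) + (r + σ²/2)T = ln(129/135) + (0.089 + 0.31²/2)·1.5 = -0.0455 + 0.2056 = 0.1601
d₁ = 0.1601 / 0.3797 = 0.4217 which rounds to 0.42
d₂ = d₁ − σ√T = 0.4217 − 0.3797 = 0.0420 which rounds to 0.04
e^(−rT) = e^(−0.089·1.5) = 0.8750
N(−d₂) = N(-0.04) = 0.4840;  N(−d₁) = N(-0.42) = 0.3372
P = 135·0.8750·0.4840 − 129·0.3372 = 57.1725 − 43.4988 = 13.6737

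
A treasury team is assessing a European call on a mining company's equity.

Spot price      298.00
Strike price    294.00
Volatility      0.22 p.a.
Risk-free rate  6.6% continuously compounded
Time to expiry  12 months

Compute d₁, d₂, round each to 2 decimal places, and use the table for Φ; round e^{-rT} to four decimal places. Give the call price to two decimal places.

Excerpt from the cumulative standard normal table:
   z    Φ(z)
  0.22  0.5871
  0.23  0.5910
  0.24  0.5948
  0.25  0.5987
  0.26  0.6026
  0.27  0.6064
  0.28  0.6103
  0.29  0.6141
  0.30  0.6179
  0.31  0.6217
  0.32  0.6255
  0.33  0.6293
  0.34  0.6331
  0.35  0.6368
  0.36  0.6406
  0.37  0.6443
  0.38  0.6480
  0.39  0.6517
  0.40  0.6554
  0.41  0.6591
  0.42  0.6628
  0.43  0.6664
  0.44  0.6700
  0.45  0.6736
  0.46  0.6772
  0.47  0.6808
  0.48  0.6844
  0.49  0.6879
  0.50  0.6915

38.11

T = 1;  σ√T = 0.2200
ln(S/K) + (r + σ²/2)T = ln(298/294) + (0.066 + 0.22²/2)·1 = 0.0135 + 0.0902 = 0.1037
d₁ = 0.1037 / 0.2200 = 0.4714 ≈ 0.47
d₂ = d₁ − σ√T = 0.4714 − 0.2200 = 0.2514 ≈ 0.25
e^(−rT) = e^(−0.066·1) = 0.9361
C = 298·N(0.47) − 294·0.9361·N(0.25) = 298·0.6808 − 294·0.9361·0.5987 = 202.8784 − 164.7703 = 38.1081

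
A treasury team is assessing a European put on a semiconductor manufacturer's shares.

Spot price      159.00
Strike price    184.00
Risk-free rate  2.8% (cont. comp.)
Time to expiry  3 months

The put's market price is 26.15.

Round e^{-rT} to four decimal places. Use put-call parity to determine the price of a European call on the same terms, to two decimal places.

2.44

exp(−rT) = exp(−0.028·0.25) = 0.9930
Put-call parity: C − P = S − K·e^(−rT) = 159 − 184·0.9930 = 159 − 182.7120 = -23.7120
C = P + (C − P) = 26.15 + (-23.7120) = 2.4380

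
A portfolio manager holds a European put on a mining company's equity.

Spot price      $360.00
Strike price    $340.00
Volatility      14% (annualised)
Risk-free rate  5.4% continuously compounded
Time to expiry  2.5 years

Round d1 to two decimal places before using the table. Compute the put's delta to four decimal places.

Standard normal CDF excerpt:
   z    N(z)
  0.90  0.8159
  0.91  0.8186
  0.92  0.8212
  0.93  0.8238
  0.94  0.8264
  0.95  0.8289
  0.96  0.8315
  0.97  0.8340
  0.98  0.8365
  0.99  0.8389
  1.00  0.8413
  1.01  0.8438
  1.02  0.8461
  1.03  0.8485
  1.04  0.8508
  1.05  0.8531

σ√T = 0.14 × 1.5811 = 0.2214
ln(S/K) + (r + σ²/2)T = ln(360/340) + (0.054 + 0.14²/2)·2.5 = 0.0572 + 0.1595 = 0.2167
d₁ = 0.2167 / 0.2214 = 0.9788 which rounds to 0.98
N(d₁) = N(0.98) = 0.8365
Δ_put = N(d₁) − 1 = 0.8365 − 1 = -0.1635

-0.1635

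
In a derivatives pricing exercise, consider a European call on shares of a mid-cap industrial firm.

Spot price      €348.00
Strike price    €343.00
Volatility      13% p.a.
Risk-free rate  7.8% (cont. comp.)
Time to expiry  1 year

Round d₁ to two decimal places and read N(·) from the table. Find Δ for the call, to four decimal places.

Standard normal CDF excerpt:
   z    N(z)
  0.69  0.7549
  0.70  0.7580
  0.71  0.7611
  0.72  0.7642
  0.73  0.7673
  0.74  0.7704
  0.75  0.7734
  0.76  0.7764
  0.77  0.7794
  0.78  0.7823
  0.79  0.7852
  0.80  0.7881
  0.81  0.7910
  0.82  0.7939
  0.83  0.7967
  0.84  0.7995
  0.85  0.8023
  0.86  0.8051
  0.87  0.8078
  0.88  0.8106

0.7823

σ√T = 0.13·√1 = 0.1300
ln(S/K) + (r + σ²/2)T = ln(348/343) + (0.078 + 0.13²/2)·1 = 0.0145 + 0.0864 = 0.1009
d₁ = 0.1009 / 0.1300 = 0.7763 ≈ 0.78
N(d₁) = N(0.78) = 0.7823
Δ_call = N(d₁) = 0.7823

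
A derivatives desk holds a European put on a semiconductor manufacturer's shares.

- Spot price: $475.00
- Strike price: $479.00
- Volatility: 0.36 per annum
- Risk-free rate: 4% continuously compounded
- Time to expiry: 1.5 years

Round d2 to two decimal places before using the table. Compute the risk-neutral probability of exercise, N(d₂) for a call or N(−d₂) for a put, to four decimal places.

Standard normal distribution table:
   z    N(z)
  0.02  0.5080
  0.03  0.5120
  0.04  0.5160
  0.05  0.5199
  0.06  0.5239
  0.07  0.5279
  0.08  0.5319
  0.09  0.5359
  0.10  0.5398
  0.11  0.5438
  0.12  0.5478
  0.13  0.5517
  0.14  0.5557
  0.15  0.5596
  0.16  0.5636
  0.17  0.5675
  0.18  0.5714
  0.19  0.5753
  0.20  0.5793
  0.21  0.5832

T = 1.5;  σ√T = 0.4409
ln(S/K) + (r + σ²/2)T = ln(475/479) + (0.04 + 0.36²/2)·1.5 = -0.0084 + 0.1572 = 0.1488
d₁ = 0.1488 / 0.4409 = 0.3375 ⇒ 0.34
d₂ = d₁ − σ√T = 0.3375 − 0.4409 = -0.1034 ⇒ -0.10
Pr(exercise) under Q = N(−d₂) = N(0.10) = 0.5398

0.5398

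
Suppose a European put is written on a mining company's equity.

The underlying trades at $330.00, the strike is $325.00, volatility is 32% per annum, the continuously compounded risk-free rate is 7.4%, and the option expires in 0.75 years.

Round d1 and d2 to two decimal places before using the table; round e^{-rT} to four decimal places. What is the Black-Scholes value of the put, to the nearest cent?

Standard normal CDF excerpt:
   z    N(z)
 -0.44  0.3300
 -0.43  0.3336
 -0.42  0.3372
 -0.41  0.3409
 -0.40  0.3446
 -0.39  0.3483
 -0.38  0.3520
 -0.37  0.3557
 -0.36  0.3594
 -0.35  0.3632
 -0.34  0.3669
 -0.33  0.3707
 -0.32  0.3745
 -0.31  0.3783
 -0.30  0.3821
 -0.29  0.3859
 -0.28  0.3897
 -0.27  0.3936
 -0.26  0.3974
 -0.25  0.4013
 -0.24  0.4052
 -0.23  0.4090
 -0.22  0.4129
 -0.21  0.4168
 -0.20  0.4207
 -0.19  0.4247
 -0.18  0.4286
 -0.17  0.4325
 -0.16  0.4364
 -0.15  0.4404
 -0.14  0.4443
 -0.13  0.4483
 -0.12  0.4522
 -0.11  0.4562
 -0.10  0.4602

σ√T = 0.32·√0.75 = 0.2771
d₁ = [ln(330/325) + (0.074 + ½·0.32²)·0.75] / (σ√T) = (0.0153 + 0.0939) / 0.2771 = 0.3939 which rounds to 0.39
d₂ = 0.3939 − 0.2771 = 0.1168 which rounds to 0.12
e^(−rT) = e^(−0.074·0.75) = 0.9460
P = 325·0.9460·N(-0.12) − 330·N(-0.39) = 325·0.9460·0.4522 − 330·0.3483 = 139.0289 − 114.9390 = 24.0899

$24.09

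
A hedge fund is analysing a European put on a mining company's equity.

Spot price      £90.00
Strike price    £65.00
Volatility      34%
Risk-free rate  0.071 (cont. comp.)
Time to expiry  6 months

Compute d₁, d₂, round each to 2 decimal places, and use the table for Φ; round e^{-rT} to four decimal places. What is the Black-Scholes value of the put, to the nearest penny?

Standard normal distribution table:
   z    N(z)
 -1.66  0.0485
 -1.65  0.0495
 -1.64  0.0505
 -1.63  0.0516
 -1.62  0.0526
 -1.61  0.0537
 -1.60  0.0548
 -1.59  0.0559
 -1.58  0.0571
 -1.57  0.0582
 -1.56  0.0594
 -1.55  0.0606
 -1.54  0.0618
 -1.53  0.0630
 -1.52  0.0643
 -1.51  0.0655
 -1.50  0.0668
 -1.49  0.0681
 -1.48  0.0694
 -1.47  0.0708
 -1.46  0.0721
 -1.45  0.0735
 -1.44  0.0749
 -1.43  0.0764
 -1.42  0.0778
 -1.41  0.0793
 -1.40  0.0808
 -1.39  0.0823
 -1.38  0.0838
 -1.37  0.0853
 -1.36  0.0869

£0.52

T = 0.5;  σ√T = 0.2404
d₁ = [ln(90/65) + (0.071 + 0.34²/2)·0.5] / 0.2404 = [0.3254 + 0.0644] / 0.2404 = 1.6214 which rounds to 1.62
d₂ = d₁ − σ√T = 1.6214 − 0.2404 = 1.3810 which rounds to 1.38
exp(−rT) = exp(−0.071·0.5) = 0.9651
N(−d₂) = N(-1.38) = 0.0838;  N(−d₁) = N(-1.62) = 0.0526
P = 65·0.9651·0.0838 − 90·0.0526 = 5.2569 − 4.7340 = 0.5229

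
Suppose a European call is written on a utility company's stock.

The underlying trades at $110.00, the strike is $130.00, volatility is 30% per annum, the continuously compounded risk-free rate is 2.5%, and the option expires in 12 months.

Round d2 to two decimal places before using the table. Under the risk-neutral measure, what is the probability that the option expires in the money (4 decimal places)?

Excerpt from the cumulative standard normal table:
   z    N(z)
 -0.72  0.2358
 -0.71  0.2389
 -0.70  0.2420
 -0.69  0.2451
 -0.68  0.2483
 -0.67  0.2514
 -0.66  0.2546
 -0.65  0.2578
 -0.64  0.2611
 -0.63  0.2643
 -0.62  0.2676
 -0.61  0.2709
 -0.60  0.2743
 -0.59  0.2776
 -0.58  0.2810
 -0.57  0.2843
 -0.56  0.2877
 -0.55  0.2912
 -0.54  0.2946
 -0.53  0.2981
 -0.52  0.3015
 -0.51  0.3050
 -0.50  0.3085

σ√T = 0.3 × 1.0000 = 0.3000
d₁ = [ln(110/130) + (0.025 + 0.3²/2)·1] / 0.3000 = [-0.1671 + 0.0700] / 0.3000 = -0.3235 → -0.32
d₂ = d₁ − σ√T = -0.3235 − 0.3000 = -0.6235 → -0.62
Pr(exercise) under Q = N(d₂) = 0.2676

0.2676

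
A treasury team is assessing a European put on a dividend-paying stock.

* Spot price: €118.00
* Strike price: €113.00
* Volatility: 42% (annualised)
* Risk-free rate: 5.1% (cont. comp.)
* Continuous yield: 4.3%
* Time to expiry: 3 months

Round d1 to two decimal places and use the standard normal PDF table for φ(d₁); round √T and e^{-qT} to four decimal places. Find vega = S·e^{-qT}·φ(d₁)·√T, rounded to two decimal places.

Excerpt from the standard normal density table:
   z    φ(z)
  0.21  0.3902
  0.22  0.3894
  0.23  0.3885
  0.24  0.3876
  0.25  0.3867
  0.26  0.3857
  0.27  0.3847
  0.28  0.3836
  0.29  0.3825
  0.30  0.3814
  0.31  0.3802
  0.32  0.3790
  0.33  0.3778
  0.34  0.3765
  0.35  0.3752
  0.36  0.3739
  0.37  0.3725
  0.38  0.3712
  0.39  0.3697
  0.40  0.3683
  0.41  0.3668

22.12

σ√T = 0.42·√0.25 = 0.2100
ln(S/K) + (r − q + σ²/2)T = ln(118/113) + (0.051 − 0.043 + 0.42²/2)·0.25 = 0.0433 + 0.0240 = 0.0673
d₁ = 0.0673 / 0.2100 = 0.3207 ≈ 0.32
√T = √0.25 = 0.5000
φ(d₁) = φ(0.32) = 0.3790
e^(−qT) = e^(−0.043·0.25) = 0.9893
vega = S·e^(−qT)·φ(d₁)·√T = 118·0.9893·0.3790·0.5000 = 22.1217
(Call and put vega coincide under Black-Scholes.)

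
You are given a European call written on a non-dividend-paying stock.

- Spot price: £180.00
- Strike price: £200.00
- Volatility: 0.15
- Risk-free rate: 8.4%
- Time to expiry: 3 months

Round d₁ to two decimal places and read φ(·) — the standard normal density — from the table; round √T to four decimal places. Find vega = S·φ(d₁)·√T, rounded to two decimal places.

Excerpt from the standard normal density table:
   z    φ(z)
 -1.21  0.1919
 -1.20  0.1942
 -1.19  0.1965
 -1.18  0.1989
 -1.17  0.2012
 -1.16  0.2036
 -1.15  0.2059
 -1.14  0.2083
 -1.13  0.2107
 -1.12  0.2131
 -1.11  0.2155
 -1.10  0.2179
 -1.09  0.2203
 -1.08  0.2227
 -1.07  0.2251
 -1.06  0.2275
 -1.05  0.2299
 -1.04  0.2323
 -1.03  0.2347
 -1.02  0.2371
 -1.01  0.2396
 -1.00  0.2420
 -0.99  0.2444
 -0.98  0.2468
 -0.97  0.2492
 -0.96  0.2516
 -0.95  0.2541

19.83

σ√T = 0.15 × 0.5000 = 0.0750
ln(S/K) + (r + σ²/2)T = ln(180/200) + (0.084 + 0.15²/2)·0.25 = -0.1054 + 0.0238 = -0.0815
d₁ = -0.0815 / 0.0750 = -1.0873 ⇒ -1.09
√T = √0.25 = 0.5000
φ(d₁) = φ(-1.09) = 0.2203
vega = S·φ(d₁)·√T = 180·0.2203·0.5000 = 19.8270
(The put has the same vega.)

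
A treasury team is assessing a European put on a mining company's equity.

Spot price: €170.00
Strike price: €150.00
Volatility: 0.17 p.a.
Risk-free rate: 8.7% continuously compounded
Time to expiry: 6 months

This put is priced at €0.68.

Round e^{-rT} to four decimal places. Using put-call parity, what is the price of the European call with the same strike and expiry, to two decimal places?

€27.07

exp(−rT) = exp(−0.087·0.5) = 0.9574
Put-call parity: C − P = S − K·e^(−rT) = 170 − 150·0.9574 = 170 − 143.6100 = 26.3900
C = P + (C − P) = 0.68 + (26.3900) = 27.0700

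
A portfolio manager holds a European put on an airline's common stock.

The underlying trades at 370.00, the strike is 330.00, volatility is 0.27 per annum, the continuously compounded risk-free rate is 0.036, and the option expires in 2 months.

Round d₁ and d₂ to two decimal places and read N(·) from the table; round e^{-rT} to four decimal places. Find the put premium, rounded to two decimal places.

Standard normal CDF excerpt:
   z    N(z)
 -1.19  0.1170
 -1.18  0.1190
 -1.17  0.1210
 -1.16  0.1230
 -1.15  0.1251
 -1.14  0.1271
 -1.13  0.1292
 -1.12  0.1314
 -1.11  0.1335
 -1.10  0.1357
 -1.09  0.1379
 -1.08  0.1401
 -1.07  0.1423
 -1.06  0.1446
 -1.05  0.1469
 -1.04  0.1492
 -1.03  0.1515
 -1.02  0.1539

2.65

σ√T = 0.27·√0.1667 = 0.1102
d₁ = [ln(370/330) + (0.036 + 0.27²/2)·0.1667] / 0.1102 = [0.1144 + 0.0121] / 0.1102 = 1.1475 ≈ 1.15
d₂ = d₁ − σ√T = 1.1475 − 0.1102 = 1.0373 ≈ 1.04
e^(−rT) = e^(−0.036·0.1667) = 0.9940
N(−d₂) = N(-1.04) = 0.1492;  N(−d₁) = N(-1.15) = 0.1251
P = 330·0.9940·0.1492 − 370·0.1251 = 48.9406 − 46.2870 = 2.6536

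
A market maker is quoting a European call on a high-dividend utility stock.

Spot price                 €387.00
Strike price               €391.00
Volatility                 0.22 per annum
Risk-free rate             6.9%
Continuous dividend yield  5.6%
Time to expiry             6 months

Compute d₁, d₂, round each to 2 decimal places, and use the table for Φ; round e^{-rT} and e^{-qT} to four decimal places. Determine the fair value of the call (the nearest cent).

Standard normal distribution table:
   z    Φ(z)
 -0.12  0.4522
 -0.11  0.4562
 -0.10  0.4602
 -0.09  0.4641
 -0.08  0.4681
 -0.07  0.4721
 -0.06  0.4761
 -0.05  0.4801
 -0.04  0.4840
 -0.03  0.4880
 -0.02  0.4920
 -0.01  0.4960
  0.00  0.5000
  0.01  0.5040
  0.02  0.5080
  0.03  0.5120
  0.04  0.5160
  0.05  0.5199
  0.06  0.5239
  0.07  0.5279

€21.81

T = 0.5;  σ√T = 0.1556
ln(S/K) + (r − q + σ²/2)T = ln(387/391) + (0.069 − 0.056 + 0.22²/2)·0.5 = -0.0103 + 0.0186 = 0.0083
d₁ = 0.0083 / 0.1556 = 0.0535 → 0.05
d₂ = d₁ − σ√T = 0.0535 − 0.1556 = -0.1021 → -0.10
e^(−qT) = e^(−0.056·0.5) = 0.9724;  e^(−rT) = e^(−0.069·0.5) = 0.9661
C = 387·0.9724·N(0.05) − 391·0.9661·N(-0.10) = 387·0.9724·0.5199 − 391·0.9661·0.4602 = 195.6481 − 173.8383 = 21.8098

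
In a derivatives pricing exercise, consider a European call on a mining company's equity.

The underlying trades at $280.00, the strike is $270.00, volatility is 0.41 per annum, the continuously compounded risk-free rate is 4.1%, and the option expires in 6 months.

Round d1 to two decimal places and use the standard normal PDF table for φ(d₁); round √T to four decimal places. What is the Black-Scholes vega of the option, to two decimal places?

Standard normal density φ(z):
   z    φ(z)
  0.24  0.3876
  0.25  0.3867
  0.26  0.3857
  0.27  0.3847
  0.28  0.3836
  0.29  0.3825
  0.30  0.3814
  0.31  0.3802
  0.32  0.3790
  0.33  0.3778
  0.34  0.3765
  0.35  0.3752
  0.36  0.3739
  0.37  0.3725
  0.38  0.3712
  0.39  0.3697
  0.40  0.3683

σ√T = 0.41·√0.5 = 0.2899
ln(S/K) + (r + σ²/2)T = ln(280/270) + (0.041 + 0.41²/2)·0.5 = 0.0364 + 0.0625 = 0.0989
d₁ = 0.0989 / 0.2899 = 0.3411 ≈ 0.34
√T = √0.5 = 0.7071
φ(d₁) = φ(0.34) = 0.3765
vega = S·φ(d₁)·√T = 280·0.3765·0.7071 = 74.5425
(Call and put vega coincide under Black-Scholes.)

74.54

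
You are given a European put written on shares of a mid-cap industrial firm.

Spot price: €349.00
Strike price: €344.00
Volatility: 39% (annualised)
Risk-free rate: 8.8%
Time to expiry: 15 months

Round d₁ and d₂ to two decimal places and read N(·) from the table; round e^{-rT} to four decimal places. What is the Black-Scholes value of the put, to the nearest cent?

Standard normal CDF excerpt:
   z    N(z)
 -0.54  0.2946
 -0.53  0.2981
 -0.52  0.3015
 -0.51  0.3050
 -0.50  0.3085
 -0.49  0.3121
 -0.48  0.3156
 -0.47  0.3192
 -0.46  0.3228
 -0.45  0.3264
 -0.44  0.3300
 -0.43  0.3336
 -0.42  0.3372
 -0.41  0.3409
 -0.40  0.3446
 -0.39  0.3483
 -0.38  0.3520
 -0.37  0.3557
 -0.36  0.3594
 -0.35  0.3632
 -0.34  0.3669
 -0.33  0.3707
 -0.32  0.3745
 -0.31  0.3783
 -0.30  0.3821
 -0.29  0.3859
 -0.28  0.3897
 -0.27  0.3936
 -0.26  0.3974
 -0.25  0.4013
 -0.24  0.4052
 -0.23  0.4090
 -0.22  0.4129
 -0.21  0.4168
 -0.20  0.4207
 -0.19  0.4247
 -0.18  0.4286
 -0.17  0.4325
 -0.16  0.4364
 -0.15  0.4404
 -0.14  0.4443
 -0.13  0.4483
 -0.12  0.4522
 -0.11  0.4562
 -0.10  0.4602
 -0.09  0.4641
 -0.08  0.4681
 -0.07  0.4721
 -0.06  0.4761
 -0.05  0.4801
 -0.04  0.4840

€37.81

T = 1.25;  σ√T = 0.4360
d₁ = [ln(349/344) + (0.088 + 0.39²/2)·1.25] / 0.4360 = [0.0144 + 0.2051] / 0.4360 = 0.5034 → 0.50
d₂ = d₁ − σ√T = 0.5034 − 0.4360 = 0.0674 → 0.07
e^(−rT) = e^(−0.088·1.25) = 0.8958
N(−d₂) = N(-0.07) = 0.4721;  N(−d₁) = N(-0.50) = 0.3085
P = 344·0.8958·0.4721 − 349·0.3085 = 145.4801 − 107.6665 = 37.8136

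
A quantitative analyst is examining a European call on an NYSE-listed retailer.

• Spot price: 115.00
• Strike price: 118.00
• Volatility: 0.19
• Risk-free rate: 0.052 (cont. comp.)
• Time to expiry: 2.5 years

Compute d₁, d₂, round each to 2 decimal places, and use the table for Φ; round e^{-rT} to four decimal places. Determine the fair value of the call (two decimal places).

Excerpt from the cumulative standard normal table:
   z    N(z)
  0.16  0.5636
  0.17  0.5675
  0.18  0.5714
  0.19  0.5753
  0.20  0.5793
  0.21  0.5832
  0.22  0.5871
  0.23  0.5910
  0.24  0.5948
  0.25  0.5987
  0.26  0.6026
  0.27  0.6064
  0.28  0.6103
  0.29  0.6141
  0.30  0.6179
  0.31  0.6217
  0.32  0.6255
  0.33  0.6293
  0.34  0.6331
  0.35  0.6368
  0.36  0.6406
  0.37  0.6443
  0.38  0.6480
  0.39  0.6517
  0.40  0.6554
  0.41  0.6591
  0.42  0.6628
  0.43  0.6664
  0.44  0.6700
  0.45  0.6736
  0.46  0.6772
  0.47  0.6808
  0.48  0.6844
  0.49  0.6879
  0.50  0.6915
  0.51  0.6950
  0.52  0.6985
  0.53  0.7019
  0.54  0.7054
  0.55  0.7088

T = 2.5;  σ√T = 0.3004
ln(S/K) + (r + σ²/2)T = ln(115/118) + (0.052 + 0.19²/2)·2.5 = -0.0258 + 0.1751 = 0.1494
d₁ = 0.1494 / 0.3004 = 0.4972 → 0.50
d₂ = d₁ − σ√T = 0.4972 − 0.3004 = 0.1968 → 0.20
exp(−rT) = exp(−0.052·2.5) = 0.8781
N(d₁) = N(0.50) = 0.6915;  N(d₂) = N(0.20) = 0.5793
C = 115·0.6915 − 118·0.8781·0.5793 = 79.5225 − 60.0246 = 19.4979

19.50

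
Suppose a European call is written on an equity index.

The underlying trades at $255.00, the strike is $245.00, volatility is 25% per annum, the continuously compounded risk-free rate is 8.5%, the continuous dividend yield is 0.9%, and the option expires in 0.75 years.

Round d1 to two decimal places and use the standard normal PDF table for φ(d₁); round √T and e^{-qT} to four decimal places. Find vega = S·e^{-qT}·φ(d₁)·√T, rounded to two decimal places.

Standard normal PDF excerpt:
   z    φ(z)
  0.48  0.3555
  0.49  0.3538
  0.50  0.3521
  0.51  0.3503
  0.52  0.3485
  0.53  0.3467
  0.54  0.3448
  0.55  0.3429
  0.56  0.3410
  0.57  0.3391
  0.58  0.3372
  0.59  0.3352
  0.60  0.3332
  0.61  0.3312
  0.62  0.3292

74.80

T = 0.75;  σ√T = 0.2165
ln(S/K) + (r − q + σ²/2)T = ln(255/245) + (0.085 − 0.009 + 0.25²/2)·0.75 = 0.0400 + 0.0804 = 0.1204
d₁ = 0.1204 / 0.2165 = 0.5563 which rounds to 0.56
√T = √0.75 = 0.8660
φ(d₁) = φ(0.56) = 0.3410
e^(−qT) = e^(−0.009·0.75) = 0.9933
vega = S·e^(−qT)·φ(d₁)·√T = 255·0.9933·0.3410·0.8660 = 74.7985
(The put has the same vega.)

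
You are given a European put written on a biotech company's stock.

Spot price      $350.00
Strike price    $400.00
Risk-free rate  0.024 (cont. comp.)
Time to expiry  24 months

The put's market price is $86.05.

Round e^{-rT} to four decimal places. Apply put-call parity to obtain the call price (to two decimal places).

e^(−rT) = e^(−0.024·2) = 0.9531
Put-call parity: C − P = S − K·e^(−rT) = 350 − 400·0.9531 = 350 − 381.2400 = -31.2400
C = P + (C − P) = 86.05 + (-31.2400) = 54.8100

$54.81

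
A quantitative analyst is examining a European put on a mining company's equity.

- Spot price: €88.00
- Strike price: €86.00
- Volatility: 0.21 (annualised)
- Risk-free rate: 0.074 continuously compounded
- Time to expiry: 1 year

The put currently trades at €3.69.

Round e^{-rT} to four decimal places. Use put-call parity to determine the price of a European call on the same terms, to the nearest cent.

exp(−rT) = exp(−0.074·1) = 0.9287
Put-call parity: C − P = S − K·e^(−rT) = 88 − 86·0.9287 = 88 − 79.8682 = 8.1318
C = P + (C − P) = 3.69 + (8.1318) = 11.8218

€11.82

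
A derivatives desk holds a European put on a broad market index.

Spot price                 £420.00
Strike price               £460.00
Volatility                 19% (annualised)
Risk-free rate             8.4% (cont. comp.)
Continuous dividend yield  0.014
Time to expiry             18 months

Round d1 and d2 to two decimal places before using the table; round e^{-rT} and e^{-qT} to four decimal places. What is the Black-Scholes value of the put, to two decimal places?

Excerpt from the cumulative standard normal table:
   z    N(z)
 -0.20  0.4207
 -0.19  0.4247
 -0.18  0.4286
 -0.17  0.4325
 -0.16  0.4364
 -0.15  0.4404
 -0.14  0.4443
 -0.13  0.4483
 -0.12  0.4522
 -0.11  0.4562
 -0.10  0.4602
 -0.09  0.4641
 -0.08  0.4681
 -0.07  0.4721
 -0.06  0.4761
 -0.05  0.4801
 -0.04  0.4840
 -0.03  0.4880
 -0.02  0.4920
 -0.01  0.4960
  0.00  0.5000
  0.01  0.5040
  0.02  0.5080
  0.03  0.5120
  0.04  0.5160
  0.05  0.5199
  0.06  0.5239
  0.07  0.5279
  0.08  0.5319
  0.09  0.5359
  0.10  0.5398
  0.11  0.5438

T = 1.5;  σ√T = 0.2327
d₁ = [ln(420/460) + (0.084 − 0.014 + ½·0.19²)·1.5] / (σ√T) = (-0.0910 + 0.1321) / 0.2327 = 0.1766 which rounds to 0.18
d₂ = 0.1766 − 0.2327 = -0.0561 which rounds to -0.06
exp(−qT) = exp(−0.014·1.5) = 0.9792;  exp(−rT) = exp(−0.084·1.5) = 0.8816
P = 460·0.8816·N(0.06) − 420·0.9792·N(-0.18) = 460·0.8816·0.5239 − 420·0.9792·0.4286 = 212.4603 − 176.2678 = 36.1926

£36.19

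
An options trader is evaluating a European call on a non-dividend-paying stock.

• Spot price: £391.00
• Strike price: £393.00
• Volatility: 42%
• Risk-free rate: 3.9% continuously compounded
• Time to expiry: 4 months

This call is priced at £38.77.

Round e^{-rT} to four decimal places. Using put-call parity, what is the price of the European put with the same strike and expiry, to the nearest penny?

e^(−rT) = e^(−0.039·0.3333) = 0.9871
Put-call parity: C − P = S − K·e^(−rT) = 391 − 393·0.9871 = 391 − 387.9303 = 3.0697
P = C − (C − P) = 38.77 − (3.0697) = 35.7003

£35.70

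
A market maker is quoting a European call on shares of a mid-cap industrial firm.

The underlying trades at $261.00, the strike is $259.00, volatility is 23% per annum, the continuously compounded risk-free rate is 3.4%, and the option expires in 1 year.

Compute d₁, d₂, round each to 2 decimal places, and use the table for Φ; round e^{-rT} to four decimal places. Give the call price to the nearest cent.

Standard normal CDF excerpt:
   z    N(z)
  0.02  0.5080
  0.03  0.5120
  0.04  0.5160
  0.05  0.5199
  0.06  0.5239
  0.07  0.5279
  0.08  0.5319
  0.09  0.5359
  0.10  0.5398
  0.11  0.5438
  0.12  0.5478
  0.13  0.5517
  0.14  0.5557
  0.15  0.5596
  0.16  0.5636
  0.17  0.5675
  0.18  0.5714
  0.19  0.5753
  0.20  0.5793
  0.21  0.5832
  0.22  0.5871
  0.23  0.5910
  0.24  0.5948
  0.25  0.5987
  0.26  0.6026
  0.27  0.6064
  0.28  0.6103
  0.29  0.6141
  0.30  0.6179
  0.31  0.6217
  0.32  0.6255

T = 1;  σ√T = 0.2300
d₁ = [ln(261/259) + (0.034 + 0.23²/2)·1] / 0.2300 = [0.0077 + 0.0605] / 0.2300 = 0.2963 → 0.30
d₂ = d₁ − σ√T = 0.2963 − 0.2300 = 0.0663 → 0.07
e^(−rT) = e^(−0.034·1) = 0.9666
C = 261·N(0.30) − 259·0.9666·N(0.07) = 261·0.6179 − 259·0.9666·0.5279 = 161.2719 − 132.1594 = 29.1125

$29.11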